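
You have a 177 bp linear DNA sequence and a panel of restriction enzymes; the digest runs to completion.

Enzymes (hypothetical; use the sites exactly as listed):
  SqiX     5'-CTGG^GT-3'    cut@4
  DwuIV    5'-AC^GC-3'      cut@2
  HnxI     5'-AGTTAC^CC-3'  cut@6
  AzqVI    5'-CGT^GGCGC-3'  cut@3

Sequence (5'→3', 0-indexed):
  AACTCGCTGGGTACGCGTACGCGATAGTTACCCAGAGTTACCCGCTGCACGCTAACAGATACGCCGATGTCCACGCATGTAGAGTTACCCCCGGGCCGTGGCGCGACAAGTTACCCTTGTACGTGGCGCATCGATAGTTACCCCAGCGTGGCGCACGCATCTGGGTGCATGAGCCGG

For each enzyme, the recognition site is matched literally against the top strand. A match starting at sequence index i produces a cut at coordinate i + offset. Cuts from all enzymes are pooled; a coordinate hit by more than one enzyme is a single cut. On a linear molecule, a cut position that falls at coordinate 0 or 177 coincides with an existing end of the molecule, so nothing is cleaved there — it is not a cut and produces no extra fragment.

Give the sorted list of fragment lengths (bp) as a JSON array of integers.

[4,6,7,8,8,9,10,10,10,11,11,12,12,13,14,15,17]

Scan for sites:
  SqiX CTGGGT/4: at [6, 160] ⇒ [10, 164]
  DwuIV ACGC/2: at [12, 18, 48, 60, 72, 154] ⇒ [14, 20, 50, 62, 74, 156]
  HnxI AGTTACCC/6: at [25, 35, 82, 108, 135] ⇒ [31, 41, 88, 114, 141]
  AzqVI CGTGGCGC/3: at [96, 121, 146] ⇒ [99, 124, 149]

Pooled cuts: [10, 14, 20, 31, 41, 50, 62, 74, 88, 99, 114, 124, 141, 149, 156, 164]

Fragments:
  [0,10): 10 bp
  [10,14): 4 bp
  [14,20): 6 bp
  [20,31): 11 bp
  [31,41): 10 bp
  [41,50): 9 bp
  [50,62): 12 bp
  [62,74): 12 bp
  [74,88): 14 bp
  [88,99): 11 bp
  [99,114): 15 bp
  [114,124): 10 bp
  [124,141): 17 bp
  [141,149): 8 bp
  [149,156): 7 bp
  [156,164): 8 bp
  [164,177): 13 bp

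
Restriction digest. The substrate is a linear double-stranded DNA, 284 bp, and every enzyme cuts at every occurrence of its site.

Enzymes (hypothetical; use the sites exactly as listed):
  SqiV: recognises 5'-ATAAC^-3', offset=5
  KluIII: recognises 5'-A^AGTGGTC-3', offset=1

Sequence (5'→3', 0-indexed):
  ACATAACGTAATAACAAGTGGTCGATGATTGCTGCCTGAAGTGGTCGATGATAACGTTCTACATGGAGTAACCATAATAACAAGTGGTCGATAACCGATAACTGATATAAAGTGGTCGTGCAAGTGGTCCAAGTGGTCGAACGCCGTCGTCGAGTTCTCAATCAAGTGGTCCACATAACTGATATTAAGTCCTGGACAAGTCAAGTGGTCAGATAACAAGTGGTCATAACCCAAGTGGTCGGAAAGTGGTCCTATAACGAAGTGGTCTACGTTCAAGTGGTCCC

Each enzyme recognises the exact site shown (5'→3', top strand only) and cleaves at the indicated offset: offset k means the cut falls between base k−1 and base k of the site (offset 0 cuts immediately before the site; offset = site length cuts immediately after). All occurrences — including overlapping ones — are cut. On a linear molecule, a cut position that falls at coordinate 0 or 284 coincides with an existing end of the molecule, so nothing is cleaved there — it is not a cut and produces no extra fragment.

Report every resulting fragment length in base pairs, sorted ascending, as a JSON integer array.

[1,1,1,2,3,7,7,8,8,9,9,11,12,12,13,14,14,15,15,16,23,24,26,33]

Site scan:
  SqiV ATAAC/5: at [2, 10, 50, 76, 90, 97, 174, 212, 225, 253] ⇒ [7, 15, 55, 81, 95, 102, 179, 217, 230, 258]
  KluIII AAGTGGTC/1: at [15, 38, 81, 109, 121, 130, 163, 202, 217, 232, 243, 259, 274] ⇒ [16, 39, 82, 110, 122, 131, 164, 203, 218, 233, 244, 260, 275]

Pooled cuts: [7, 15, 16, 39, 55, 81, 82, 95, 102, 110, 122, 131, 164, 179, 203, 217, 218, 230, 233, 244, 258, 260, 275]

Fragment lengths:
  [0,7): 7 bp
  [7,15): 8 bp
  [15,16): 1 bp
  [16,39): 23 bp
  [39,55): 16 bp
  [55,81): 26 bp
  [81,82): 1 bp
  [82,95): 13 bp
  [95,102): 7 bp
  [102,110): 8 bp
  [110,122): 12 bp
  [122,131): 9 bp
  [131,164): 33 bp
  [164,179): 15 bp
  [179,203): 24 bp
  [203,217): 14 bp
  [217,218): 1 bp
  [218,230): 12 bp
  [230,233): 3 bp
  [233,244): 11 bp
  [244,258): 14 bp
  [258,260): 2 bp
  [260,275): 15 bp
  [275,284): 9 bp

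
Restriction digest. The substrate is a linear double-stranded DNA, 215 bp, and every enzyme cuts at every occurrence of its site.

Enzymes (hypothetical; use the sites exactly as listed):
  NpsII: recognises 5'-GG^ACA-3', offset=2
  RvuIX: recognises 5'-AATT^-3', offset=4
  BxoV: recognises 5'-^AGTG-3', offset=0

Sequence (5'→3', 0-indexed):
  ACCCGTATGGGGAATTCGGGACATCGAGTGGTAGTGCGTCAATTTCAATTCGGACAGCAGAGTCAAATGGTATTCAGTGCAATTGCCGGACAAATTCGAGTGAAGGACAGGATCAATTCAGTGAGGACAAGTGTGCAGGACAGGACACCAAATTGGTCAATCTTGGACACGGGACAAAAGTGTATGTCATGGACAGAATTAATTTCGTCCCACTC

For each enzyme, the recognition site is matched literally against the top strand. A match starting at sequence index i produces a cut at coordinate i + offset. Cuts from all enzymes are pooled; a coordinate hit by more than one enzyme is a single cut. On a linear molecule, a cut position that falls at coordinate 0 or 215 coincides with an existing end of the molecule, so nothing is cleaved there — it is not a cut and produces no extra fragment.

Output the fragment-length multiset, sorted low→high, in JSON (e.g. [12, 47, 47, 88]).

[1,2,3,3,4,4,5,5,5,6,6,6,7,7,7,8,8,9,10,10,11,12,12,12,14,16,22]

Scan for sites:
  NpsII GGACA/2: at [18, 51, 87, 104, 124, 137, 142, 164, 171, 190] ⇒ [20, 53, 89, 106, 126, 139, 144, 166, 173, 192]
  RvuIX AATT/4: at [12, 40, 46, 80, 92, 114, 150, 196, 200] ⇒ [16, 44, 50, 84, 96, 118, 154, 200, 204]
  BxoV AGTG/0: at [26, 32, 75, 98, 119, 129, 178] ⇒ [26, 32, 75, 98, 119, 129, 178]

Pooled cuts: [16, 20, 26, 32, 44, 50, 53, 75, 84, 89, 96, 98, 106, 118, 119, 126, 129, 139, 144, 154, 166, 173, 178, 192, 200, 204]

Fragments:
  [0,16): 16 bp
  [16,20): 4 bp
  [20,26): 6 bp
  [26,32): 6 bp
  [32,44): 12 bp
  [44,50): 6 bp
  [50,53): 3 bp
  [53,75): 22 bp
  [75,84): 9 bp
  [84,89): 5 bp
  [89,96): 7 bp
  [96,98): 2 bp
  [98,106): 8 bp
  [106,118): 12 bp
  [118,119): 1 bp
  [119,126): 7 bp
  [126,129): 3 bp
  [129,139): 10 bp
  [139,144): 5 bp
  [144,154): 10 bp
  [154,166): 12 bp
  [166,173): 7 bp
  [173,178): 5 bp
  [178,192): 14 bp
  [192,200): 8 bp
  [200,204): 4 bp
  [204,215): 11 bp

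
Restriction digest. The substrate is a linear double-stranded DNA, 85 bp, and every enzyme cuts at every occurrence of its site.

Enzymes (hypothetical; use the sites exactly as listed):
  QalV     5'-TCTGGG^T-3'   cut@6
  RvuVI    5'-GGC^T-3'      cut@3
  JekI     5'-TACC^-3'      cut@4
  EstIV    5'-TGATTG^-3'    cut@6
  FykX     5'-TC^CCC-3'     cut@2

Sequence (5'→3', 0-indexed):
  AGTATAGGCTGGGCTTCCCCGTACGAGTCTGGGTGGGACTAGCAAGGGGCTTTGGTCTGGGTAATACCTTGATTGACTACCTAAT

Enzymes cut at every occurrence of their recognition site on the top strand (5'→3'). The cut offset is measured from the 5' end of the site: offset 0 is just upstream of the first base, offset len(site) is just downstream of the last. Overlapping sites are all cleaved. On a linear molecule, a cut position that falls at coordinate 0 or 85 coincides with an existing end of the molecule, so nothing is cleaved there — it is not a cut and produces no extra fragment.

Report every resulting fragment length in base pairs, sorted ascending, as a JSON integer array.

[3,4,5,6,7,7,9,11,16,17]

Site scan:
  QalV (TCTGGGT, off=6): starts [27, 55] → cuts [33, 61]
  RvuVI (GGCT, off=3): starts [6, 11, 47] → cuts [9, 14, 50]
  JekI (TACC, off=4): starts [64, 77] → cuts [68, 81]
  EstIV (TGATTG, off=6): starts [69] → cuts [75]
  FykX (TCCCC, off=2): starts [15] → cuts [17]

All cut coordinates (distinct, sorted): [9, 14, 17, 33, 50, 61, 68, 75, 81]

Fragment lengths:
  [0,9): 9 bp
  [9,14): 5 bp
  [14,17): 3 bp
  [17,33): 16 bp
  [33,50): 17 bp
  [50,61): 11 bp
  [61,68): 7 bp
  [68,75): 7 bp
  [75,81): 6 bp
  [81,85): 4 bp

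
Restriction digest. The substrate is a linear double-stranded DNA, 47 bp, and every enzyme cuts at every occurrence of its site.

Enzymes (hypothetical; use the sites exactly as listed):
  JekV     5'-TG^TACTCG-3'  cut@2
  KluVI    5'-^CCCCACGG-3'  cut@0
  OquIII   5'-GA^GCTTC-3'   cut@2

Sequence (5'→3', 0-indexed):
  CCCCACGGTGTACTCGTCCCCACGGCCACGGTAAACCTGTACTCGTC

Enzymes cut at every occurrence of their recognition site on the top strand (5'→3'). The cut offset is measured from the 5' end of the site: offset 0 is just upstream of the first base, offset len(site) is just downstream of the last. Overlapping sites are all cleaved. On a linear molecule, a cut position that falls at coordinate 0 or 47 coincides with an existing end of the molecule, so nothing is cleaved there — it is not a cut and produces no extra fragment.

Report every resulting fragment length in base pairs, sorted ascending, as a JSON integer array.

[7,8,10,22]

Scan for sites:
  JekV (TGTACTCG, off=2): starts [8, 37] → cuts [10, 39]
  KluVI (CCCCACGG, off=0): starts [0, 17] → cuts [17] (position 0 is a terminus of the linear molecule — no cut)
  OquIII (GAGCTTC, off=2): no sites

Pooled cuts: [10, 17, 39]

Fragment lengths:
  [0,10): 10 bp
  [10,17): 7 bp
  [17,39): 22 bp
  [39,47): 8 bp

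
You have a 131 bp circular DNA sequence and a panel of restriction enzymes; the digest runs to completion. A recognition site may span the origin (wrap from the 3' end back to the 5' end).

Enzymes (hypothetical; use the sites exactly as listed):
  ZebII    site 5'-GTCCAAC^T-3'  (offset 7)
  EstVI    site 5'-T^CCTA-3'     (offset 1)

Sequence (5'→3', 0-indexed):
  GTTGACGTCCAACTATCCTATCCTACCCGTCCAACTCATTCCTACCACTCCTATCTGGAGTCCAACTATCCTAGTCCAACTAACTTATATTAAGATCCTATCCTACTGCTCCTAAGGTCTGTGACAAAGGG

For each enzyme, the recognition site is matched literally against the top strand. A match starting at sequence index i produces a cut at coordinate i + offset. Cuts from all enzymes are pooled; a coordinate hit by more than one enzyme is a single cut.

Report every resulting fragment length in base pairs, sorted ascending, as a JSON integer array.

[3,3,5,5,5,9,9,11,14,16,17,34]

Per-enzyme occurrences:
  ZebII GTCCAACT/7: at [6, 28, 59, 73] ⇒ [13, 35, 66, 80]
  EstVI TCCTA/1: at [15, 20, 39, 48, 68, 95, 100, 109] ⇒ [16, 21, 40, 49, 69, 96, 101, 110]

All cut coordinates (distinct, sorted): [13, 16, 21, 35, 40, 49, 66, 69, 80, 96, 101, 110]

Fragments:
  13→16: 3 bp
  16→21: 5 bp
  21→35: 14 bp
  35→40: 5 bp
  40→49: 9 bp
  49→66: 17 bp
  66→69: 3 bp
  69→80: 11 bp
  80→96: 16 bp
  96→101: 5 bp
  101→110: 9 bp
  110→13 (wrap): 131-110+13 = 34 bp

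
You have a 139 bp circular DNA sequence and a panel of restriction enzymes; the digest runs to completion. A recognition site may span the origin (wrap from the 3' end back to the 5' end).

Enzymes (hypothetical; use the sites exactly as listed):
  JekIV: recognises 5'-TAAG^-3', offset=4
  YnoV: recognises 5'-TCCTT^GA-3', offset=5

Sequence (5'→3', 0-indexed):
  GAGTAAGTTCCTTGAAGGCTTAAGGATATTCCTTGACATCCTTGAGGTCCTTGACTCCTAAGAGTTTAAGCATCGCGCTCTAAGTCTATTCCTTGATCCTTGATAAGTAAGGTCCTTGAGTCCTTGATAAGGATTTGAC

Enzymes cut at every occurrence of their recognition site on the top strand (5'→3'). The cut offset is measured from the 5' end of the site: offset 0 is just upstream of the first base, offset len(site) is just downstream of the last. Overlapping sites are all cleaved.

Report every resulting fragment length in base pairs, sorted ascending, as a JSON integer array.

[4,6,6,6,6,7,8,8,9,9,10,10,10,11,14,15]

Scan for sites:
  JekIV (TAAG, off=4): starts [3, 20, 58, 66, 80, 103, 107, 127] → cuts [7, 24, 62, 70, 84, 107, 111, 131]
  YnoV (TCCTTGA, off=5): starts [8, 29, 38, 47, 89, 96, 112, 120] → cuts [13, 34, 43, 52, 94, 101, 117, 125]

Pooled cuts: [7, 13, 24, 34, 43, 52, 62, 70, 84, 94, 101, 107, 111, 117, 125, 131]

Fragments:
  7→13: 6 bp
  13→24: 11 bp
  24→34: 10 bp
  34→43: 9 bp
  43→52: 9 bp
  52→62: 10 bp
  62→70: 8 bp
  70→84: 14 bp
  84→94: 10 bp
  94→101: 7 bp
  101→107: 6 bp
  107→111: 4 bp
  111→117: 6 bp
  117→125: 8 bp
  125→131: 6 bp
  131→7 (wrap): 139-131+7 = 15 bp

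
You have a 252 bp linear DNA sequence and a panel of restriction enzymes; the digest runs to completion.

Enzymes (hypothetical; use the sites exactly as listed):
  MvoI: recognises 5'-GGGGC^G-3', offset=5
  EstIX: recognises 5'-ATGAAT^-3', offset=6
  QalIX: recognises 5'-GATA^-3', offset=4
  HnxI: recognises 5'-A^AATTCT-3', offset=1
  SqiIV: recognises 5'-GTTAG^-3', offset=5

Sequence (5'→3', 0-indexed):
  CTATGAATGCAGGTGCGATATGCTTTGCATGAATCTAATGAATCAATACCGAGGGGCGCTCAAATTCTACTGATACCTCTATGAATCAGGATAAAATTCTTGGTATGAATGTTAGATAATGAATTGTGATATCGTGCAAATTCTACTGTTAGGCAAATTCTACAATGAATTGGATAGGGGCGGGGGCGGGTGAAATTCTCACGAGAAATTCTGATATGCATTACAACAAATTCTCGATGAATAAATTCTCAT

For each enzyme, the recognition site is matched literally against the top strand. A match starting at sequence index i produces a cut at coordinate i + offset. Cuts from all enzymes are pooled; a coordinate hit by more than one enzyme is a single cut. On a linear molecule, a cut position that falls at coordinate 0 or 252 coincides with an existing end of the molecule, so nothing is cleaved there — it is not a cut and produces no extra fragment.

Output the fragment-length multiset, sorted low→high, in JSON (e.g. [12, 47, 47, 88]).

Scan for sites:
  MvoI GGGGCG/5: at [52, 176, 182] ⇒ [57, 181, 187]
  EstIX ATGAAT/6: at [2, 28, 37, 80, 104, 118, 164, 236] ⇒ [8, 34, 43, 86, 110, 124, 170, 242]
  QalIX GATA/4: at [16, 71, 89, 114, 127, 172, 212] ⇒ [20, 75, 93, 118, 131, 176, 216]
  HnxI AAATTCT/1: at [61, 93, 137, 154, 192, 205, 227, 242] ⇒ [62, 94, 138, 155, 193, 206, 228, 243]
  SqiIV GTTAG/5: at [110, 147] ⇒ [115, 152]

All cut coordinates (distinct, sorted): [8, 20, 34, 43, 57, 62, 75, 86, 93, 94, 110, 115, 118, 124, 131, 138, 152, 155, 170, 176, 181, 187, 193, 206, 216, 228, 242, 243]

Fragment lengths:
  [0,8): 8 bp
  [8,20): 12 bp
  [20,34): 14 bp
  [34,43): 9 bp
  [43,57): 14 bp
  [57,62): 5 bp
  [62,75): 13 bp
  [75,86): 11 bp
  [86,93): 7 bp
  [93,94): 1 bp
  [94,110): 16 bp
  [110,115): 5 bp
  [115,118): 3 bp
  [118,124): 6 bp
  [124,131): 7 bp
  [131,138): 7 bp
  [138,152): 14 bp
  [152,155): 3 bp
  [155,170): 15 bp
  [170,176): 6 bp
  [176,181): 5 bp
  [181,187): 6 bp
  [187,193): 6 bp
  [193,206): 13 bp
  [206,216): 10 bp
  [216,228): 12 bp
  [228,242): 14 bp
  [242,243): 1 bp
  [243,252): 9 bp

[1,1,3,3,5,5,5,6,6,6,6,7,7,7,8,9,9,10,11,12,12,13,13,14,14,14,14,15,16]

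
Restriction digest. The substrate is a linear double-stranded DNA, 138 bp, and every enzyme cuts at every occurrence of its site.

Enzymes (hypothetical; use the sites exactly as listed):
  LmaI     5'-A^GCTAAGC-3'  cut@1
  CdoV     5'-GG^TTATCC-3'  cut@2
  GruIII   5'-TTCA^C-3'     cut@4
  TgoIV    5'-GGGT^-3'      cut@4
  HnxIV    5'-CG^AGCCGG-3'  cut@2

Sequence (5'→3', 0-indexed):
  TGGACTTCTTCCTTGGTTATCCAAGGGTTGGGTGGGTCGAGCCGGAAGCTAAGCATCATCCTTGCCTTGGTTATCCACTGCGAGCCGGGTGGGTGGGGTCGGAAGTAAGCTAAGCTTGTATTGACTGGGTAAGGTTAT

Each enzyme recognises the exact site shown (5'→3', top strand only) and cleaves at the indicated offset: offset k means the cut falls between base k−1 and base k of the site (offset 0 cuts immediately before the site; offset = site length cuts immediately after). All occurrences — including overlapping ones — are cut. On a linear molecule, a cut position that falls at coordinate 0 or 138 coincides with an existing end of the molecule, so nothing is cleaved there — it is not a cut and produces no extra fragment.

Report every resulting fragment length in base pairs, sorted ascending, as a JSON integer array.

[2,4,4,5,5,8,8,8,9,12,12,16,22,23]

Site scan:
  LmaI AGCTAAGC/1: at [46, 107] ⇒ [47, 108]
  CdoV GGTTATCC/2: at [14, 68] ⇒ [16, 70]
  GruIII (TTCAC, off=4): no sites
  TgoIV GGGT/4: at [24, 29, 33, 86, 90, 95, 126] ⇒ [28, 33, 37, 90, 94, 99, 130]
  HnxIV CGAGCCGG/2: at [37, 80] ⇒ [39, 82]

Pooled cuts: [16, 28, 33, 37, 39, 47, 70, 82, 90, 94, 99, 108, 130]

Fragment lengths:
  [0,16): 16 bp
  [16,28): 12 bp
  [28,33): 5 bp
  [33,37): 4 bp
  [37,39): 2 bp
  [39,47): 8 bp
  [47,70): 23 bp
  [70,82): 12 bp
  [82,90): 8 bp
  [90,94): 4 bp
  [94,99): 5 bp
  [99,108): 9 bp
  [108,130): 22 bp
  [130,138): 8 bp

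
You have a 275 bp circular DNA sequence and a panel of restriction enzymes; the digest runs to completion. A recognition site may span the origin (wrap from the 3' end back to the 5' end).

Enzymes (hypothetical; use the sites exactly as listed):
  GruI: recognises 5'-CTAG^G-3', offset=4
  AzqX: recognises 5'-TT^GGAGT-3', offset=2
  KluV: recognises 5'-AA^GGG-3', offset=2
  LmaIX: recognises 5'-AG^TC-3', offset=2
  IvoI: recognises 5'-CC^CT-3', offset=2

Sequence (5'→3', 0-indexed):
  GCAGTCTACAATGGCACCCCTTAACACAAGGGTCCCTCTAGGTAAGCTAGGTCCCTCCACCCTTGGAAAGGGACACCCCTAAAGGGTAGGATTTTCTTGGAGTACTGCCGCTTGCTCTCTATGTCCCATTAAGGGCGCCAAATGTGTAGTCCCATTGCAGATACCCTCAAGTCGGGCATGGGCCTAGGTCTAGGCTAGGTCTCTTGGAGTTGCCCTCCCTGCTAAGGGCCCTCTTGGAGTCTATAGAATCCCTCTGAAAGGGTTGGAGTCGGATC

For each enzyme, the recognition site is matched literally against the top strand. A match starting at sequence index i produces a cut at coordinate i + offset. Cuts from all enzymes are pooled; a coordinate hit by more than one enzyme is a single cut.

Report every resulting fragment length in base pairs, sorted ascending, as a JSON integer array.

Scan for sites:
  GruI CTAGG/4: at [37, 46, 183, 189, 194] ⇒ [41, 50, 187, 193, 198]
  AzqX TTGGAGT/2: at [96, 203, 233, 262] ⇒ [98, 205, 235, 264]
  KluV AAGGG/2: at [27, 67, 81, 130, 223, 257] ⇒ [29, 69, 83, 132, 225, 259]
  LmaIX AGTC/2: at [2, 147, 169, 237, 266] ⇒ [4, 149, 171, 239, 268]
  IvoI CCCT/2: at [17, 33, 52, 59, 76, 163, 212, 216, 228, 249] ⇒ [19, 35, 54, 61, 78, 165, 214, 218, 230, 251]

Pooled cuts: [4, 19, 29, 35, 41, 50, 54, 61, 69, 78, 83, 98, 132, 149, 165, 171, 187, 193, 198, 205, 214, 218, 225, 230, 235, 239, 251, 259, 264, 268]

Fragment lengths:
  4→19: 15 bp
  19→29: 10 bp
  29→35: 6 bp
  35→41: 6 bp
  41→50: 9 bp
  50→54: 4 bp
  54→61: 7 bp
  61→69: 8 bp
  69→78: 9 bp
  78→83: 5 bp
  83→98: 15 bp
  98→132: 34 bp
  132→149: 17 bp
  149→165: 16 bp
  165→171: 6 bp
  171→187: 16 bp
  187→193: 6 bp
  193→198: 5 bp
  198→205: 7 bp
  205→214: 9 bp
  214→218: 4 bp
  218→225: 7 bp
  225→230: 5 bp
  230→235: 5 bp
  235→239: 4 bp
  239→251: 12 bp
  251→259: 8 bp
  259→264: 5 bp
  264→268: 4 bp
  268→4 (wrap): 275-268+4 = 11 bp

[4,4,4,4,5,5,5,5,5,6,6,6,6,7,7,7,8,8,9,9,9,10,11,12,15,15,16,16,17,34]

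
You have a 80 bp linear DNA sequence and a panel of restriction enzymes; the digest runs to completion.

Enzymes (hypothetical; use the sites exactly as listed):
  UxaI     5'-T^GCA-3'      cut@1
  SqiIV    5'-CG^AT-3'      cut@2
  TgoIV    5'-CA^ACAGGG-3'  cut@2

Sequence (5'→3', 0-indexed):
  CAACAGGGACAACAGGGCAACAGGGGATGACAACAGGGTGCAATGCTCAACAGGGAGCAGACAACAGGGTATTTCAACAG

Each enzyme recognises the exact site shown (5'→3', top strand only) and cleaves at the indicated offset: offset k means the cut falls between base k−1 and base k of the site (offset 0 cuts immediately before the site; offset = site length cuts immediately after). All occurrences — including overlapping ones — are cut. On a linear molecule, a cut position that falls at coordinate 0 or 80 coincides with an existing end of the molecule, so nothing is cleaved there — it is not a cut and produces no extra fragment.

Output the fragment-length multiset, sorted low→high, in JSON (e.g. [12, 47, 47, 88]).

[2,7,8,9,10,13,14,17]

Per-enzyme occurrences:
  UxaI (TGCA, off=1): starts [38] → cuts [39]
  SqiIV (CGAT, off=2): no sites
  TgoIV (CAACAGGG, off=2): starts [0, 9, 17, 30, 47, 61] → cuts [2, 11, 19, 32, 49, 63]

All cut coordinates (distinct, sorted): [2, 11, 19, 32, 39, 49, 63]

Fragment lengths:
  [0,2): 2 bp
  [2,11): 9 bp
  [11,19): 8 bp
  [19,32): 13 bp
  [32,39): 7 bp
  [39,49): 10 bp
  [49,63): 14 bp
  [63,80): 17 bp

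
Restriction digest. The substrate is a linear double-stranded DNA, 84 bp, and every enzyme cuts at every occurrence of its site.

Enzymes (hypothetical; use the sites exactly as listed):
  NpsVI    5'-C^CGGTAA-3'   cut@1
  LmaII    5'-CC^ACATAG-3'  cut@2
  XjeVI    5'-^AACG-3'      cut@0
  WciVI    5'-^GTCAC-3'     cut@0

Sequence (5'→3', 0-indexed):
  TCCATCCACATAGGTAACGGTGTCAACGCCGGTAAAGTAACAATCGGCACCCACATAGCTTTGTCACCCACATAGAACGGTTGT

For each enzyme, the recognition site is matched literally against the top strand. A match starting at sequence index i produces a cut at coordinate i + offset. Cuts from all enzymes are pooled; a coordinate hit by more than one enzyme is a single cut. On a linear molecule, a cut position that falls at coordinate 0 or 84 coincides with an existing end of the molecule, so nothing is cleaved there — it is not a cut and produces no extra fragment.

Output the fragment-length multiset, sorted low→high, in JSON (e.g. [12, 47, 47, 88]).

Per-enzyme occurrences:
  NpsVI CCGGTAA/1: at [28] ⇒ [29]
  LmaII CCACATAG/2: at [5, 50, 67] ⇒ [7, 52, 69]
  XjeVI AACG/0: at [15, 24, 75] ⇒ [15, 24, 75]
  WciVI GTCAC/0: at [62] ⇒ [62]

All cut coordinates (distinct, sorted): [7, 15, 24, 29, 52, 62, 69, 75]

Fragments:
  [0,7): 7 bp
  [7,15): 8 bp
  [15,24): 9 bp
  [24,29): 5 bp
  [29,52): 23 bp
  [52,62): 10 bp
  [62,69): 7 bp
  [69,75): 6 bp
  [75,84): 9 bp

[5,6,7,7,8,9,9,10,23]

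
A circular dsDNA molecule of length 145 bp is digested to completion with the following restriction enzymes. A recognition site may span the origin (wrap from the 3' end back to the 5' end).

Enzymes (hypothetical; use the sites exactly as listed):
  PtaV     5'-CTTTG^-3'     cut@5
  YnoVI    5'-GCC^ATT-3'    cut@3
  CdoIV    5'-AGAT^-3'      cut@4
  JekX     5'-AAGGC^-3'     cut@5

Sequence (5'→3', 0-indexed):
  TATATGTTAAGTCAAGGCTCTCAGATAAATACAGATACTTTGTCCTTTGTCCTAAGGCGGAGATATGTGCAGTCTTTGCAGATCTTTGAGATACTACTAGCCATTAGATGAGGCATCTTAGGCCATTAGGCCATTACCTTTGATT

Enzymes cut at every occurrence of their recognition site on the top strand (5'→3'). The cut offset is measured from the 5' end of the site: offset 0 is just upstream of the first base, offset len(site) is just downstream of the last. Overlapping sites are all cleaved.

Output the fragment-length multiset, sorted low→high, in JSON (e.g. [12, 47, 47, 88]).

[4,5,5,6,6,7,7,8,8,9,10,10,10,14,15,21]

Per-enzyme occurrences:
  PtaV CTTTG/5: at [37, 44, 73, 83, 137] ⇒ [42, 49, 78, 88, 142]
  YnoVI GCCATT/3: at [99, 121, 129] ⇒ [102, 124, 132]
  CdoIV AGAT/4: at [22, 32, 60, 79, 88, 105] ⇒ [26, 36, 64, 83, 92, 109]
  JekX AAGGC/5: at [13, 53] ⇒ [18, 58]

Pooled cuts: [18, 26, 36, 42, 49, 58, 64, 78, 83, 88, 92, 102, 109, 124, 132, 142]

Fragments:
  18→26: 8 bp
  26→36: 10 bp
  36→42: 6 bp
  42→49: 7 bp
  49→58: 9 bp
  58→64: 6 bp
  64→78: 14 bp
  78→83: 5 bp
  83→88: 5 bp
  88→92: 4 bp
  92→102: 10 bp
  102→109: 7 bp
  109→124: 15 bp
  124→132: 8 bp
  132→142: 10 bp
  142→18 (wrap): 145-142+18 = 21 bp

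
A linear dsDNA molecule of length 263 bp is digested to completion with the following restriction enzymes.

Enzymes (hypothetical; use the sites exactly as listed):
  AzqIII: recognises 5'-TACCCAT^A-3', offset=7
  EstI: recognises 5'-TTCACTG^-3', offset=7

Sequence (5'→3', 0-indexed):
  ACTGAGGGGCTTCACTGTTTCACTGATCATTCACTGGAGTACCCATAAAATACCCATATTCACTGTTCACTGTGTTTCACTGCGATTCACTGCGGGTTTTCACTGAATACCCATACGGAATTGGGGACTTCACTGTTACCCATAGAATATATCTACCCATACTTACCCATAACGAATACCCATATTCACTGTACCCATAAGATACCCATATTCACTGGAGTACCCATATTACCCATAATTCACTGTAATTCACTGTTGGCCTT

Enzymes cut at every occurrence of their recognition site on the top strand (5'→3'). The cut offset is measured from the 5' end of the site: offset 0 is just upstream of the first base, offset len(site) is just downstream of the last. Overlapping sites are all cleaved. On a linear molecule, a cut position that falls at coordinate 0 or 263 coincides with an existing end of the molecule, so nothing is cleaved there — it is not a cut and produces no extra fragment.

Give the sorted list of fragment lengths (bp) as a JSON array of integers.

Site scan:
  AzqIII (TACCCATA, off=7): starts [39, 50, 107, 136, 153, 163, 176, 191, 202, 220, 229] → cuts [46, 57, 114, 143, 160, 170, 183, 198, 209, 227, 236]
  EstI (TTCACTG, off=7): starts [10, 18, 29, 58, 65, 75, 85, 98, 128, 184, 210, 238, 248] → cuts [17, 25, 36, 65, 72, 82, 92, 105, 135, 191, 217, 245, 255]

Pooled cuts: [17, 25, 36, 46, 57, 65, 72, 82, 92, 105, 114, 135, 143, 160, 170, 183, 191, 198, 209, 217, 227, 236, 245, 255]

Fragment lengths:
  [0,17): 17 bp
  [17,25): 8 bp
  [25,36): 11 bp
  [36,46): 10 bp
  [46,57): 11 bp
  [57,65): 8 bp
  [65,72): 7 bp
  [72,82): 10 bp
  [82,92): 10 bp
  [92,105): 13 bp
  [105,114): 9 bp
  [114,135): 21 bp
  [135,143): 8 bp
  [143,160): 17 bp
  [160,170): 10 bp
  [170,183): 13 bp
  [183,191): 8 bp
  [191,198): 7 bp
  [198,209): 11 bp
  [209,217): 8 bp
  [217,227): 10 bp
  [227,236): 9 bp
  [236,245): 9 bp
  [245,255): 10 bp
  [255,263): 8 bp

[7,7,8,8,8,8,8,8,9,9,9,10,10,10,10,10,10,11,11,11,13,13,17,17,21]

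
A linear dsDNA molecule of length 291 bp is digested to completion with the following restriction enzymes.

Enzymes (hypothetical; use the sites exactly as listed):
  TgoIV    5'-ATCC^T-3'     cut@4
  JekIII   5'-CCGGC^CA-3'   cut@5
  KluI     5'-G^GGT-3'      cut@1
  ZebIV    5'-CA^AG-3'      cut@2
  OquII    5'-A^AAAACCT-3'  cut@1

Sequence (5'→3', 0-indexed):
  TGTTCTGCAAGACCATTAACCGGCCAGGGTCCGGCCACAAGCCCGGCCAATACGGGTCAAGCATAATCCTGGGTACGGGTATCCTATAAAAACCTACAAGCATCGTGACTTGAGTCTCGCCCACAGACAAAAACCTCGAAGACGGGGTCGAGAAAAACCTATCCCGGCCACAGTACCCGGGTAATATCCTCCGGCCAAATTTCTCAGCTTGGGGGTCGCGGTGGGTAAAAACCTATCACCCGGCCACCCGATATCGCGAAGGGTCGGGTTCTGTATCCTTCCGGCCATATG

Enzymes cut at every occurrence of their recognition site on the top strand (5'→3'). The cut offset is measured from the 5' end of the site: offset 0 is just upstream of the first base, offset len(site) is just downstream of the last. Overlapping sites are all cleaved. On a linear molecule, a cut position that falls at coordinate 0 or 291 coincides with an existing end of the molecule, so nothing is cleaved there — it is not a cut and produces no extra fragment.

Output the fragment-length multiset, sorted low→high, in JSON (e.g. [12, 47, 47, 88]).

Per-enzyme occurrences:
  TgoIV (ATCCT, off=4): starts [65, 80, 185, 274] → cuts [69, 84, 189, 278]
  JekIII (CCGGCCA, off=5): starts [19, 30, 42, 163, 190, 239, 280] → cuts [24, 35, 47, 168, 195, 244, 285]
  KluI (GGGT, off=1): starts [26, 53, 70, 76, 144, 178, 212, 222, 260, 265] → cuts [27, 54, 71, 77, 145, 179, 213, 223, 261, 266]
  ZebIV (CAAG, off=2): starts [7, 37, 57, 96] → cuts [9, 39, 59, 98]
  OquII (AAAAACCT, off=1): starts [87, 128, 152, 226] → cuts [88, 129, 153, 227]

All cut coordinates (distinct, sorted): [9, 24, 27, 35, 39, 47, 54, 59, 69, 71, 77, 84, 88, 98, 129, 145, 153, 168, 179, 189, 195, 213, 223, 227, 244, 261, 266, 278, 285]

Fragments:
  [0,9): 9 bp
  [9,24): 15 bp
  [24,27): 3 bp
  [27,35): 8 bp
  [35,39): 4 bp
  [39,47): 8 bp
  [47,54): 7 bp
  [54,59): 5 bp
  [59,69): 10 bp
  [69,71): 2 bp
  [71,77): 6 bp
  [77,84): 7 bp
  [84,88): 4 bp
  [88,98): 10 bp
  [98,129): 31 bp
  [129,145): 16 bp
  [145,153): 8 bp
  [153,168): 15 bp
  [168,179): 11 bp
  [179,189): 10 bp
  [189,195): 6 bp
  [195,213): 18 bp
  [213,223): 10 bp
  [223,227): 4 bp
  [227,244): 17 bp
  [244,261): 17 bp
  [261,266): 5 bp
  [266,278): 12 bp
  [278,285): 7 bp
  [285,291): 6 bp

[2,3,4,4,4,5,5,6,6,6,7,7,7,8,8,8,9,10,10,10,10,11,12,15,15,16,17,17,18,31]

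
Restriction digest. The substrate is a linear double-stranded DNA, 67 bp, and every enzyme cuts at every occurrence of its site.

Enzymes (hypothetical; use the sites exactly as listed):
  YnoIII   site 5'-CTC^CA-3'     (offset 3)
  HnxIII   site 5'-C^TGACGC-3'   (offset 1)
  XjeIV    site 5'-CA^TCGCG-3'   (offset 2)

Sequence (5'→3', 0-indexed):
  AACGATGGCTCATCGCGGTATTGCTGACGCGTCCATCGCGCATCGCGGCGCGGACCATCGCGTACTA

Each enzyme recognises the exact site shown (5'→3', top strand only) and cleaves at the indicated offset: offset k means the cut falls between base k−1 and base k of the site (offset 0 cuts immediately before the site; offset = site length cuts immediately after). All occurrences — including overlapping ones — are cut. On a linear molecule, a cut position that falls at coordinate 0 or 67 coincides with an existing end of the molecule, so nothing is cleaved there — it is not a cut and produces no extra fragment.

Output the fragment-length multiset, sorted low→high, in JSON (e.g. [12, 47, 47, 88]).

[7,10,11,12,12,15]

Scan for sites:
  YnoIII (CTCCA, off=3): no sites
  HnxIII CTGACGC/1: at [23] ⇒ [24]
  XjeIV CATCGCG/2: at [10, 33, 40, 55] ⇒ [12, 35, 42, 57]

All cut coordinates (distinct, sorted): [12, 24, 35, 42, 57]

Fragment lengths:
  [0,12): 12 bp
  [12,24): 12 bp
  [24,35): 11 bp
  [35,42): 7 bp
  [42,57): 15 bp
  [57,67): 10 bp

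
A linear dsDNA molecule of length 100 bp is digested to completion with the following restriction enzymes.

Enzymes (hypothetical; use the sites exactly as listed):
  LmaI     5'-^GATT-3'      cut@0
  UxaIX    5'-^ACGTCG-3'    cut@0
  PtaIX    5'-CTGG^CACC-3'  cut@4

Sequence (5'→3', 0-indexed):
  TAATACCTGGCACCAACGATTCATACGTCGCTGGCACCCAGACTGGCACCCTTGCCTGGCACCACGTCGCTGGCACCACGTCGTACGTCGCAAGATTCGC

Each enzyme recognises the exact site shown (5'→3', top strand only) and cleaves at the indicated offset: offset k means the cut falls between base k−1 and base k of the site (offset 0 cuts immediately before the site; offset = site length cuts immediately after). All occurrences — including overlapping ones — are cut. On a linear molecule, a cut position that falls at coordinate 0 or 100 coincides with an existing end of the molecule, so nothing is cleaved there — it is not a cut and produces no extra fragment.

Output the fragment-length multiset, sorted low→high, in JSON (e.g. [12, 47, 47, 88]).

Scan for sites:
  LmaI GATT/0: at [17, 93] ⇒ [17, 93]
  UxaIX ACGTCG/0: at [24, 63, 77, 84] ⇒ [24, 63, 77, 84]
  PtaIX CTGGCACC/4: at [6, 30, 42, 55, 69] ⇒ [10, 34, 46, 59, 73]

All cut coordinates (distinct, sorted): [10, 17, 24, 34, 46, 59, 63, 73, 77, 84, 93]

Fragments:
  [0,10): 10 bp
  [10,17): 7 bp
  [17,24): 7 bp
  [24,34): 10 bp
  [34,46): 12 bp
  [46,59): 13 bp
  [59,63): 4 bp
  [63,73): 10 bp
  [73,77): 4 bp
  [77,84): 7 bp
  [84,93): 9 bp
  [93,100): 7 bp

[4,4,7,7,7,7,9,10,10,10,12,13]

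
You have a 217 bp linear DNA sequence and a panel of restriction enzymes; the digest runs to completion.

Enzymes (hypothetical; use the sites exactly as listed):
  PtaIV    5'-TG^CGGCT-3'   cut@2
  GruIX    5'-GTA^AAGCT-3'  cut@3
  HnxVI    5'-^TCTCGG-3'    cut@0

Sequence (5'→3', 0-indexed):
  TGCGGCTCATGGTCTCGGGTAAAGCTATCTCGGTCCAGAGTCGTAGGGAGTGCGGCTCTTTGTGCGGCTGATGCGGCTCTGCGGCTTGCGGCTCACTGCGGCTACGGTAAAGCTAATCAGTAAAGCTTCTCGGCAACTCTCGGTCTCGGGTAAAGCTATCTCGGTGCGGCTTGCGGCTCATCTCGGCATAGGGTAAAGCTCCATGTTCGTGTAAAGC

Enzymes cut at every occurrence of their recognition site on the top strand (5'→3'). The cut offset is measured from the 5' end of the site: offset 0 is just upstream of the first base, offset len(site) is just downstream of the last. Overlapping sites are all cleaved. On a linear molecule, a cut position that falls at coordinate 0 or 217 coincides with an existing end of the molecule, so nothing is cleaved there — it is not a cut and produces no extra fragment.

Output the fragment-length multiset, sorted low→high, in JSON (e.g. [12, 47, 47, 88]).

Site scan:
  PtaIV TGCGGCT/2: at [0, 50, 62, 71, 79, 86, 96, 164, 171] ⇒ [2, 52, 64, 73, 81, 88, 98, 166, 173]
  GruIX GTAAAGCT/3: at [18, 106, 119, 149, 192] ⇒ [21, 109, 122, 152, 195]
  HnxVI TCTCGG/0: at [12, 27, 127, 137, 143, 158, 180] ⇒ [12, 27, 127, 137, 143, 158, 180]

All cut coordinates (distinct, sorted): [2, 12, 21, 27, 52, 64, 73, 81, 88, 98, 109, 122, 127, 137, 143, 152, 158, 166, 173, 180, 195]

Fragment lengths:
  [0,2): 2 bp
  [2,12): 10 bp
  [12,21): 9 bp
  [21,27): 6 bp
  [27,52): 25 bp
  [52,64): 12 bp
  [64,73): 9 bp
  [73,81): 8 bp
  [81,88): 7 bp
  [88,98): 10 bp
  [98,109): 11 bp
  [109,122): 13 bp
  [122,127): 5 bp
  [127,137): 10 bp
  [137,143): 6 bp
  [143,152): 9 bp
  [152,158): 6 bp
  [158,166): 8 bp
  [166,173): 7 bp
  [173,180): 7 bp
  [180,195): 15 bp
  [195,217): 22 bp

[2,5,6,6,6,7,7,7,8,8,9,9,9,10,10,10,11,12,13,15,22,25]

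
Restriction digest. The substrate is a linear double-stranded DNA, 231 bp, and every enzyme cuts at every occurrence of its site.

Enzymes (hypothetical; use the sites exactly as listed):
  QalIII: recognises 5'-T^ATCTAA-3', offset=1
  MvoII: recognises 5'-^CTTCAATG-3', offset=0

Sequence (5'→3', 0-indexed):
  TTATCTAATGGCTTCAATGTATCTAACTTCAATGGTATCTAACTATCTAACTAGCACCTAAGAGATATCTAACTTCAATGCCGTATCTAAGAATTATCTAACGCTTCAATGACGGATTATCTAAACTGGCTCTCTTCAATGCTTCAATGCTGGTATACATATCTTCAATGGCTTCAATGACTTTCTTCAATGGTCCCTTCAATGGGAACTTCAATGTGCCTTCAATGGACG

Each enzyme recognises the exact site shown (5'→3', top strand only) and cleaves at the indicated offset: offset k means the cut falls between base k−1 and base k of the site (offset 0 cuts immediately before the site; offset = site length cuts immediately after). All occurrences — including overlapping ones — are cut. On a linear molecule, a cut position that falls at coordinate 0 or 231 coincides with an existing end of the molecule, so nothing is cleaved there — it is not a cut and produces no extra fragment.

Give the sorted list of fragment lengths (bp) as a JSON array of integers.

Per-enzyme occurrences:
  QalIII TATCTAA/1: at [1, 19, 35, 43, 65, 83, 94, 117] ⇒ [2, 20, 36, 44, 66, 84, 95, 118]
  MvoII CTTCAATG/0: at [11, 26, 72, 103, 133, 141, 162, 171, 184, 196, 208, 219] ⇒ [11, 26, 72, 103, 133, 141, 162, 171, 184, 196, 208, 219]

Pooled cuts: [2, 11, 20, 26, 36, 44, 66, 72, 84, 95, 103, 118, 133, 141, 162, 171, 184, 196, 208, 219]

Fragments:
  [0,2): 2 bp
  [2,11): 9 bp
  [11,20): 9 bp
  [20,26): 6 bp
  [26,36): 10 bp
  [36,44): 8 bp
  [44,66): 22 bp
  [66,72): 6 bp
  [72,84): 12 bp
  [84,95): 11 bp
  [95,103): 8 bp
  [103,118): 15 bp
  [118,133): 15 bp
  [133,141): 8 bp
  [141,162): 21 bp
  [162,171): 9 bp
  [171,184): 13 bp
  [184,196): 12 bp
  [196,208): 12 bp
  [208,219): 11 bp
  [219,231): 12 bp

[2,6,6,8,8,8,9,9,9,10,11,11,12,12,12,12,13,15,15,21,22]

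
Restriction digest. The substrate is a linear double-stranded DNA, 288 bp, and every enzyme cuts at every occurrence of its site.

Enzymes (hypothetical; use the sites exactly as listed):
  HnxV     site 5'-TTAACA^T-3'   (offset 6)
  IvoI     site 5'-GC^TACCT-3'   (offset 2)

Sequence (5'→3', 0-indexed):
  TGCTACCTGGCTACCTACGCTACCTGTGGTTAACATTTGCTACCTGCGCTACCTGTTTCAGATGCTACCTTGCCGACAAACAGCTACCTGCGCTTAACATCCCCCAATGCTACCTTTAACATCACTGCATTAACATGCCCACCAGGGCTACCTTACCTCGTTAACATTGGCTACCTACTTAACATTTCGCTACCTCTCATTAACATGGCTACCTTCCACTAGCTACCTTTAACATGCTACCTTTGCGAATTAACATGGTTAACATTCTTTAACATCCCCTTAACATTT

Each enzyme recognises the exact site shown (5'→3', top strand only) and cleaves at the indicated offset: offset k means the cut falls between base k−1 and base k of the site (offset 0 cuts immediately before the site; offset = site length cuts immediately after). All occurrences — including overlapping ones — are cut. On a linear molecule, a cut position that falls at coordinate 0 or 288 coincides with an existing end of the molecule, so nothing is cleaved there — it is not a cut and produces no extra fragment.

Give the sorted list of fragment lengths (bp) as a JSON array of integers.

Site scan:
  HnxV TTAACAT/6: at [29, 93, 115, 129, 160, 178, 199, 228, 249, 258, 268, 279] ⇒ [35, 99, 121, 135, 166, 184, 205, 234, 255, 264, 274, 285]
  IvoI GCTACCT/2: at [1, 9, 18, 38, 47, 63, 82, 108, 146, 169, 188, 207, 221, 235] ⇒ [3, 11, 20, 40, 49, 65, 84, 110, 148, 171, 190, 209, 223, 237]

Pooled cuts: [3, 11, 20, 35, 40, 49, 65, 84, 99, 110, 121, 135, 148, 166, 171, 184, 190, 205, 209, 223, 234, 237, 255, 264, 274, 285]

Fragment lengths:
  [0,3): 3 bp
  [3,11): 8 bp
  [11,20): 9 bp
  [20,35): 15 bp
  [35,40): 5 bp
  [40,49): 9 bp
  [49,65): 16 bp
  [65,84): 19 bp
  [84,99): 15 bp
  [99,110): 11 bp
  [110,121): 11 bp
  [121,135): 14 bp
  [135,148): 13 bp
  [148,166): 18 bp
  [166,171): 5 bp
  [171,184): 13 bp
  [184,190): 6 bp
  [190,205): 15 bp
  [205,209): 4 bp
  [209,223): 14 bp
  [223,234): 11 bp
  [234,237): 3 bp
  [237,255): 18 bp
  [255,264): 9 bp
  [264,274): 10 bp
  [274,285): 11 bp
  [285,288): 3 bp

[3,3,3,4,5,5,6,8,9,9,9,10,11,11,11,11,13,13,14,14,15,15,15,16,18,18,19]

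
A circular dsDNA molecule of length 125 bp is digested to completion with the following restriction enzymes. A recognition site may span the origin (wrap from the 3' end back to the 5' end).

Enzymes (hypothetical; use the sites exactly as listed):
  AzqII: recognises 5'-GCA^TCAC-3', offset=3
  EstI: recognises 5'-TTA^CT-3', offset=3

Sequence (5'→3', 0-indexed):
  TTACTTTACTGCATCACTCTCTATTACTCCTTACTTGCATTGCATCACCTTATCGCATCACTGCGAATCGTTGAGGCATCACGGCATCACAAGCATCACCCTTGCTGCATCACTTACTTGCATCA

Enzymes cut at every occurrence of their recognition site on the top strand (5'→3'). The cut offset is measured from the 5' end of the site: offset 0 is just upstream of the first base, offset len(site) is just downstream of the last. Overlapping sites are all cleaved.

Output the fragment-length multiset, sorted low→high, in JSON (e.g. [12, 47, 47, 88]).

[5,5,7,7,8,9,11,12,13,13,14,21]

Site scan:
  AzqII (GCATCAC, off=3): starts [10, 41, 54, 75, 83, 92, 106] → cuts [13, 44, 57, 78, 86, 95, 109]
  EstI (TTACT, off=3): starts [0, 5, 23, 30, 113] → cuts [3, 8, 26, 33, 116]

All cut coordinates (distinct, sorted): [3, 8, 13, 26, 33, 44, 57, 78, 86, 95, 109, 116]

Fragment lengths:
  3→8: 5 bp
  8→13: 5 bp
  13→26: 13 bp
  26→33: 7 bp
  33→44: 11 bp
  44→57: 13 bp
  57→78: 21 bp
  78→86: 8 bp
  86→95: 9 bp
  95→109: 14 bp
  109→116: 7 bp
  116→3 (wrap): 125-116+3 = 12 bp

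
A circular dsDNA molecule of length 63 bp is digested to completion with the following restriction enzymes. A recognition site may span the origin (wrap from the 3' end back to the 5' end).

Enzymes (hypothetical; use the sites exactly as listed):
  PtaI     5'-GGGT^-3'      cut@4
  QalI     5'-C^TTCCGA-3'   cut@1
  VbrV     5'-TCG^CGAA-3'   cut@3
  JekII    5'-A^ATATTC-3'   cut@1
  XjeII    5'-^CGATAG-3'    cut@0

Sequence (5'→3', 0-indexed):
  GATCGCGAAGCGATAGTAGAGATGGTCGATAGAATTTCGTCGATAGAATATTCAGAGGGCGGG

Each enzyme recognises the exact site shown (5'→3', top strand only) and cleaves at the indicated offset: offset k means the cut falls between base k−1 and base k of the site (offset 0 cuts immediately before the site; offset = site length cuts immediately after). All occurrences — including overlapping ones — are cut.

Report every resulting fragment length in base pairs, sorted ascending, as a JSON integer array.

[5,7,14,16,21]

Per-enzyme occurrences:
  PtaI (GGGT, off=4): no sites
  QalI (CTTCCGA, off=1): no sites
  VbrV TCGCGAA/3: at [2] ⇒ [5]
  JekII AATATTC/1: at [46] ⇒ [47]
  XjeII CGATAG/0: at [10, 26, 40] ⇒ [10, 26, 40]

All cut coordinates (distinct, sorted): [5, 10, 26, 40, 47]

Fragments:
  5→10: 5 bp
  10→26: 16 bp
  26→40: 14 bp
  40→47: 7 bp
  47→5 (wrap): 63-47+5 = 21 bp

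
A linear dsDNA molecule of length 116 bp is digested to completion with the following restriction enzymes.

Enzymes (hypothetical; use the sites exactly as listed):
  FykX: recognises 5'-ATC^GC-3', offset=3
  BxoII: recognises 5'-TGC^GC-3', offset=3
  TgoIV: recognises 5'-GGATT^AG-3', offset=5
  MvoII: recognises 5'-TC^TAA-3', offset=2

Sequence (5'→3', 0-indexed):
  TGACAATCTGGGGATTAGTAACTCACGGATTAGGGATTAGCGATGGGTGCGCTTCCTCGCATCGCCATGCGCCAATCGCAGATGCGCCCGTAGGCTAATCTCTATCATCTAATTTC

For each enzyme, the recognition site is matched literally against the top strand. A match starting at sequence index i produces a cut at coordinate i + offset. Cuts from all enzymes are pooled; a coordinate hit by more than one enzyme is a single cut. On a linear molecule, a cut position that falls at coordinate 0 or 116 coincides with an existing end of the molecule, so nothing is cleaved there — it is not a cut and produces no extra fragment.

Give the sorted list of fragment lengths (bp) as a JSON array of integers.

Scan for sites:
  FykX ATCGC/3: at [60, 74] ⇒ [63, 77]
  BxoII TGCGC/3: at [47, 67, 82] ⇒ [50, 70, 85]
  TgoIV GGATTAG/5: at [11, 26, 33] ⇒ [16, 31, 38]
  MvoII TCTAA/2: at [107] ⇒ [109]

All cut coordinates (distinct, sorted): [16, 31, 38, 50, 63, 70, 77, 85, 109]

Fragments:
  [0,16): 16 bp
  [16,31): 15 bp
  [31,38): 7 bp
  [38,50): 12 bp
  [50,63): 13 bp
  [63,70): 7 bp
  [70,77): 7 bp
  [77,85): 8 bp
  [85,109): 24 bp
  [109,116): 7 bp

[7,7,7,7,8,12,13,15,16,24]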